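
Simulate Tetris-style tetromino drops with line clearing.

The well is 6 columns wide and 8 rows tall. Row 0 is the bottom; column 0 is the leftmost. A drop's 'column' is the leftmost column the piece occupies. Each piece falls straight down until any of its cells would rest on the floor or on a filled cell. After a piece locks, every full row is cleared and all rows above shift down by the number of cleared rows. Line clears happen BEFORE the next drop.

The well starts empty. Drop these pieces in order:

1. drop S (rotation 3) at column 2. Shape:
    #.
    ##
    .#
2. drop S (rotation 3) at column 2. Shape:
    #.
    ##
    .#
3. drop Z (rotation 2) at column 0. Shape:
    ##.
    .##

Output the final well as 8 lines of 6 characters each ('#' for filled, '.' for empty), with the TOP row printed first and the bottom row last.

Drop 1: S rot3 at col 2 lands with bottom-row=0; cleared 0 line(s) (total 0); column heights now [0 0 3 2 0 0], max=3
Drop 2: S rot3 at col 2 lands with bottom-row=2; cleared 0 line(s) (total 0); column heights now [0 0 5 4 0 0], max=5
Drop 3: Z rot2 at col 0 lands with bottom-row=5; cleared 0 line(s) (total 0); column heights now [7 7 6 4 0 0], max=7

Answer: ......
##....
.##...
..#...
..##..
..##..
..##..
...#..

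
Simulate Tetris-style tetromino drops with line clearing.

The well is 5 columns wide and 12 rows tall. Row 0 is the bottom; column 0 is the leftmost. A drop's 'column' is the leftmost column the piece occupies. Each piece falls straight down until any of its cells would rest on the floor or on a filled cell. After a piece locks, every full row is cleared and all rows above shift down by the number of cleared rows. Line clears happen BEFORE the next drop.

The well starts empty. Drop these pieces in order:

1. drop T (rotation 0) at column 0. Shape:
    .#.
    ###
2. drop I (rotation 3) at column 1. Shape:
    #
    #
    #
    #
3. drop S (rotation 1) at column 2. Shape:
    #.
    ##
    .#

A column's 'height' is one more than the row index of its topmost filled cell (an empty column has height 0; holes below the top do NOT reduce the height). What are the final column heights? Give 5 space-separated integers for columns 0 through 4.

Answer: 1 6 3 2 0

Derivation:
Drop 1: T rot0 at col 0 lands with bottom-row=0; cleared 0 line(s) (total 0); column heights now [1 2 1 0 0], max=2
Drop 2: I rot3 at col 1 lands with bottom-row=2; cleared 0 line(s) (total 0); column heights now [1 6 1 0 0], max=6
Drop 3: S rot1 at col 2 lands with bottom-row=0; cleared 0 line(s) (total 0); column heights now [1 6 3 2 0], max=6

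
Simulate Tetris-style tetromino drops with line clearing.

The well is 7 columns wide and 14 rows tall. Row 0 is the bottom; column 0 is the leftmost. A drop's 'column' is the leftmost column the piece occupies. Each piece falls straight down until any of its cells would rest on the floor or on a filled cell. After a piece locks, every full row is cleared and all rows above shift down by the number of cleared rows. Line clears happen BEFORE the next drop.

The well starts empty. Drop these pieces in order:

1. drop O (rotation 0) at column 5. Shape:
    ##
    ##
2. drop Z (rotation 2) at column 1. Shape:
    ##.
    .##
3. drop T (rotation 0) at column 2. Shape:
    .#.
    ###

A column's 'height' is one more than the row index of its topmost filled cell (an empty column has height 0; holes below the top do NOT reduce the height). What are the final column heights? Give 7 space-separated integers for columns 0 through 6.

Answer: 0 2 3 4 3 2 2

Derivation:
Drop 1: O rot0 at col 5 lands with bottom-row=0; cleared 0 line(s) (total 0); column heights now [0 0 0 0 0 2 2], max=2
Drop 2: Z rot2 at col 1 lands with bottom-row=0; cleared 0 line(s) (total 0); column heights now [0 2 2 1 0 2 2], max=2
Drop 3: T rot0 at col 2 lands with bottom-row=2; cleared 0 line(s) (total 0); column heights now [0 2 3 4 3 2 2], max=4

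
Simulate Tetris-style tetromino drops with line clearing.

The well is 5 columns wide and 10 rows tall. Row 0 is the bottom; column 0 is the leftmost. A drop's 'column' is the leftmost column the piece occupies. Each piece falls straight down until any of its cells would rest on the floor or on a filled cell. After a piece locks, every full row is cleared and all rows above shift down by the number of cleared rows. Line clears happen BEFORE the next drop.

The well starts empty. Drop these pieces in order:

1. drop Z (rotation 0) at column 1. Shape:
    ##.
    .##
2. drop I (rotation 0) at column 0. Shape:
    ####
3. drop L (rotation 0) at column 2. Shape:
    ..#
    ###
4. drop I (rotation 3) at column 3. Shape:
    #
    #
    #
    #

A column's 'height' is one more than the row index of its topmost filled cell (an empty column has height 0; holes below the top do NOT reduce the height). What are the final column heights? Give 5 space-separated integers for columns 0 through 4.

Drop 1: Z rot0 at col 1 lands with bottom-row=0; cleared 0 line(s) (total 0); column heights now [0 2 2 1 0], max=2
Drop 2: I rot0 at col 0 lands with bottom-row=2; cleared 0 line(s) (total 0); column heights now [3 3 3 3 0], max=3
Drop 3: L rot0 at col 2 lands with bottom-row=3; cleared 0 line(s) (total 0); column heights now [3 3 4 4 5], max=5
Drop 4: I rot3 at col 3 lands with bottom-row=4; cleared 0 line(s) (total 0); column heights now [3 3 4 8 5], max=8

Answer: 3 3 4 8 5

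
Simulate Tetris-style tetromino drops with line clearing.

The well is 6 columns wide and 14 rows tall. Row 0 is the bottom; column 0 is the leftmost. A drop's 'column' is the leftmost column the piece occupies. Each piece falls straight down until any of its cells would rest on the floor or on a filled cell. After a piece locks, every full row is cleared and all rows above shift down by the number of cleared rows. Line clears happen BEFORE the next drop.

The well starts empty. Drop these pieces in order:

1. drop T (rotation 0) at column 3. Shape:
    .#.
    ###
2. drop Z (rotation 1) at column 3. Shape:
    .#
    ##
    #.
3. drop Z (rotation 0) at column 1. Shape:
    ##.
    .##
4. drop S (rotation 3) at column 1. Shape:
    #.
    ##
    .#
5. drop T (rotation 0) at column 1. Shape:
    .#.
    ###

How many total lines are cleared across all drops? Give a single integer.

Drop 1: T rot0 at col 3 lands with bottom-row=0; cleared 0 line(s) (total 0); column heights now [0 0 0 1 2 1], max=2
Drop 2: Z rot1 at col 3 lands with bottom-row=1; cleared 0 line(s) (total 0); column heights now [0 0 0 3 4 1], max=4
Drop 3: Z rot0 at col 1 lands with bottom-row=3; cleared 0 line(s) (total 0); column heights now [0 5 5 4 4 1], max=5
Drop 4: S rot3 at col 1 lands with bottom-row=5; cleared 0 line(s) (total 0); column heights now [0 8 7 4 4 1], max=8
Drop 5: T rot0 at col 1 lands with bottom-row=8; cleared 0 line(s) (total 0); column heights now [0 9 10 9 4 1], max=10

Answer: 0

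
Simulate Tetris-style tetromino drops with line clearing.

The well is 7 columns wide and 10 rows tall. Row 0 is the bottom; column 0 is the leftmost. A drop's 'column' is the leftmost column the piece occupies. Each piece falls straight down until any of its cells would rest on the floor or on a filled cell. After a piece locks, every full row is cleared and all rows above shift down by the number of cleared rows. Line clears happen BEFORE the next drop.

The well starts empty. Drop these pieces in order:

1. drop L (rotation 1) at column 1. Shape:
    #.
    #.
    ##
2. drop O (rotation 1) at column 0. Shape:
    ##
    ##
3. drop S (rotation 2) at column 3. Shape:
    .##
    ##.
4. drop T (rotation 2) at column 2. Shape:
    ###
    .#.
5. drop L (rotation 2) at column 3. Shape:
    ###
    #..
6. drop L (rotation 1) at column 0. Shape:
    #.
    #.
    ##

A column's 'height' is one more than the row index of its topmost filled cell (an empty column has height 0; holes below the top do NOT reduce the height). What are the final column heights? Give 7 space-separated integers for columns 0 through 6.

Answer: 8 6 3 5 5 5 0

Derivation:
Drop 1: L rot1 at col 1 lands with bottom-row=0; cleared 0 line(s) (total 0); column heights now [0 3 1 0 0 0 0], max=3
Drop 2: O rot1 at col 0 lands with bottom-row=3; cleared 0 line(s) (total 0); column heights now [5 5 1 0 0 0 0], max=5
Drop 3: S rot2 at col 3 lands with bottom-row=0; cleared 0 line(s) (total 0); column heights now [5 5 1 1 2 2 0], max=5
Drop 4: T rot2 at col 2 lands with bottom-row=1; cleared 0 line(s) (total 0); column heights now [5 5 3 3 3 2 0], max=5
Drop 5: L rot2 at col 3 lands with bottom-row=3; cleared 0 line(s) (total 0); column heights now [5 5 3 5 5 5 0], max=5
Drop 6: L rot1 at col 0 lands with bottom-row=5; cleared 0 line(s) (total 0); column heights now [8 6 3 5 5 5 0], max=8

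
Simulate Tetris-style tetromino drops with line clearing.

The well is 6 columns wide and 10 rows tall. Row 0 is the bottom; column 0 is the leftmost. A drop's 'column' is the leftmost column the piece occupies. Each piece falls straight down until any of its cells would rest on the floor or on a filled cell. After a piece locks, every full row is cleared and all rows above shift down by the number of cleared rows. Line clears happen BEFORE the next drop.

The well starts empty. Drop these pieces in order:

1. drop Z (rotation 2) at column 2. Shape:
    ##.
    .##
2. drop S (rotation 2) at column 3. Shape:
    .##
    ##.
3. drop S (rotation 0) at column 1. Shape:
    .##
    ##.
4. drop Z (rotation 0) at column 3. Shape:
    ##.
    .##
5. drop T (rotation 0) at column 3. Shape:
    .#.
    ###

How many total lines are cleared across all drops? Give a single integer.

Drop 1: Z rot2 at col 2 lands with bottom-row=0; cleared 0 line(s) (total 0); column heights now [0 0 2 2 1 0], max=2
Drop 2: S rot2 at col 3 lands with bottom-row=2; cleared 0 line(s) (total 0); column heights now [0 0 2 3 4 4], max=4
Drop 3: S rot0 at col 1 lands with bottom-row=2; cleared 0 line(s) (total 0); column heights now [0 3 4 4 4 4], max=4
Drop 4: Z rot0 at col 3 lands with bottom-row=4; cleared 0 line(s) (total 0); column heights now [0 3 4 6 6 5], max=6
Drop 5: T rot0 at col 3 lands with bottom-row=6; cleared 0 line(s) (total 0); column heights now [0 3 4 7 8 7], max=8

Answer: 0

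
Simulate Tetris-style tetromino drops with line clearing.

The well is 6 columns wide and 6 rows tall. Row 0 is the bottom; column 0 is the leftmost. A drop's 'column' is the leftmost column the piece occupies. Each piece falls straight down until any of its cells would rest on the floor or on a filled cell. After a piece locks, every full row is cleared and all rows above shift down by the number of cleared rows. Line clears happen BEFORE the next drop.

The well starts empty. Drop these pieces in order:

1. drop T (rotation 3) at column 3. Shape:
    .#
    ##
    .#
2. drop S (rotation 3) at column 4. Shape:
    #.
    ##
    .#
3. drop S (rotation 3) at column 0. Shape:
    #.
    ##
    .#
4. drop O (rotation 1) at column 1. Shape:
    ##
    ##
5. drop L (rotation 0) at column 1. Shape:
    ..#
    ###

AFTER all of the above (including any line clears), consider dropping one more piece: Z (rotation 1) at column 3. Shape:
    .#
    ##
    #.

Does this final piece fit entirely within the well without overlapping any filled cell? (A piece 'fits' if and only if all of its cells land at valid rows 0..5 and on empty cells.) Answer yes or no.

Drop 1: T rot3 at col 3 lands with bottom-row=0; cleared 0 line(s) (total 0); column heights now [0 0 0 2 3 0], max=3
Drop 2: S rot3 at col 4 lands with bottom-row=2; cleared 0 line(s) (total 0); column heights now [0 0 0 2 5 4], max=5
Drop 3: S rot3 at col 0 lands with bottom-row=0; cleared 0 line(s) (total 0); column heights now [3 2 0 2 5 4], max=5
Drop 4: O rot1 at col 1 lands with bottom-row=2; cleared 0 line(s) (total 0); column heights now [3 4 4 2 5 4], max=5
Drop 5: L rot0 at col 1 lands with bottom-row=4; cleared 0 line(s) (total 0); column heights now [3 5 5 6 5 4], max=6
Test piece Z rot1 at col 3 (width 2): heights before test = [3 5 5 6 5 4]; fits = False

Answer: no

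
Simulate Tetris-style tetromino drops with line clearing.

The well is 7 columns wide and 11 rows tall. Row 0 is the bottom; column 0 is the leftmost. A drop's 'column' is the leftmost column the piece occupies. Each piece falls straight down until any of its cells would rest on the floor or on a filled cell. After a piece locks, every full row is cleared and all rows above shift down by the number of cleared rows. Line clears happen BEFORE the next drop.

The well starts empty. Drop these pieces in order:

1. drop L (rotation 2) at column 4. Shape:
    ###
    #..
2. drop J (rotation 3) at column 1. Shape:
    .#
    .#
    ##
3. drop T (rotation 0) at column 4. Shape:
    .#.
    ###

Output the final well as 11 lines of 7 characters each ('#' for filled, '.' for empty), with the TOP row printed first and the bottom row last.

Drop 1: L rot2 at col 4 lands with bottom-row=0; cleared 0 line(s) (total 0); column heights now [0 0 0 0 2 2 2], max=2
Drop 2: J rot3 at col 1 lands with bottom-row=0; cleared 0 line(s) (total 0); column heights now [0 1 3 0 2 2 2], max=3
Drop 3: T rot0 at col 4 lands with bottom-row=2; cleared 0 line(s) (total 0); column heights now [0 1 3 0 3 4 3], max=4

Answer: .......
.......
.......
.......
.......
.......
.......
.....#.
..#.###
..#.###
.##.#..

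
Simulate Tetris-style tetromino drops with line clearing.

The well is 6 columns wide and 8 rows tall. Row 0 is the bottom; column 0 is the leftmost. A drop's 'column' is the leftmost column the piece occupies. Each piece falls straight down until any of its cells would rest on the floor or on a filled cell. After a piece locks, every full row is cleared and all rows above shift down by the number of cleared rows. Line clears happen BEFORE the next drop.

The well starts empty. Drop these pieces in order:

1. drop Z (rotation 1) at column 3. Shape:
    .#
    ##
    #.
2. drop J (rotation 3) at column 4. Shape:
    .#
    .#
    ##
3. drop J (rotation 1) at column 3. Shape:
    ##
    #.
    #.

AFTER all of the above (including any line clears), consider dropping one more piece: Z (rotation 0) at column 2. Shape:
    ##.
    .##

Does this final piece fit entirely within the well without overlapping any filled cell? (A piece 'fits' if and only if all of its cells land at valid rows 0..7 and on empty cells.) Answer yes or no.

Drop 1: Z rot1 at col 3 lands with bottom-row=0; cleared 0 line(s) (total 0); column heights now [0 0 0 2 3 0], max=3
Drop 2: J rot3 at col 4 lands with bottom-row=3; cleared 0 line(s) (total 0); column heights now [0 0 0 2 4 6], max=6
Drop 3: J rot1 at col 3 lands with bottom-row=2; cleared 0 line(s) (total 0); column heights now [0 0 0 5 5 6], max=6
Test piece Z rot0 at col 2 (width 3): heights before test = [0 0 0 5 5 6]; fits = True

Answer: yes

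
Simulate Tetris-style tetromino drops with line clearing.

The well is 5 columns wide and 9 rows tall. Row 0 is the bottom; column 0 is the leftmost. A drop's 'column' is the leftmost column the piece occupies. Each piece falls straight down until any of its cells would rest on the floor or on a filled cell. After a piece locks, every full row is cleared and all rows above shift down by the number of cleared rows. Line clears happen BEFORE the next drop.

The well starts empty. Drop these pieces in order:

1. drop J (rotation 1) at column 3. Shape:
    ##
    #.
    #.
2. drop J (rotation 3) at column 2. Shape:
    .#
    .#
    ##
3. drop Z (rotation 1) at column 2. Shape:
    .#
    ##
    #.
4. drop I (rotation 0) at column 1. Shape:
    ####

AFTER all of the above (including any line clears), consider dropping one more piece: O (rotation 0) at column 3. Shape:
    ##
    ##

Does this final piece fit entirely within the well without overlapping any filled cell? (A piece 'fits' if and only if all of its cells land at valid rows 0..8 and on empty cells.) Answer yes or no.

Answer: no

Derivation:
Drop 1: J rot1 at col 3 lands with bottom-row=0; cleared 0 line(s) (total 0); column heights now [0 0 0 3 3], max=3
Drop 2: J rot3 at col 2 lands with bottom-row=3; cleared 0 line(s) (total 0); column heights now [0 0 4 6 3], max=6
Drop 3: Z rot1 at col 2 lands with bottom-row=5; cleared 0 line(s) (total 0); column heights now [0 0 7 8 3], max=8
Drop 4: I rot0 at col 1 lands with bottom-row=8; cleared 0 line(s) (total 0); column heights now [0 9 9 9 9], max=9
Test piece O rot0 at col 3 (width 2): heights before test = [0 9 9 9 9]; fits = False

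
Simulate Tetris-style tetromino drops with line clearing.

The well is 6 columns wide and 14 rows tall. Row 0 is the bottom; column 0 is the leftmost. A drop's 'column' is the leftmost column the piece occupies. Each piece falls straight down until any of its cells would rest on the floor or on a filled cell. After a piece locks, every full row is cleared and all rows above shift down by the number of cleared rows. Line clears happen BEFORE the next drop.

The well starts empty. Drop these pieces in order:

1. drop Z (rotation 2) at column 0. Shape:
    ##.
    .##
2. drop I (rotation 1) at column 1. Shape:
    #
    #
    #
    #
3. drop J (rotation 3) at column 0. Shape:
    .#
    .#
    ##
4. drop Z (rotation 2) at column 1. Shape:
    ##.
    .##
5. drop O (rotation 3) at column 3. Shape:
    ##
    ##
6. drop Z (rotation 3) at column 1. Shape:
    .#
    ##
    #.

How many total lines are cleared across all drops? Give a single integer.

Drop 1: Z rot2 at col 0 lands with bottom-row=0; cleared 0 line(s) (total 0); column heights now [2 2 1 0 0 0], max=2
Drop 2: I rot1 at col 1 lands with bottom-row=2; cleared 0 line(s) (total 0); column heights now [2 6 1 0 0 0], max=6
Drop 3: J rot3 at col 0 lands with bottom-row=6; cleared 0 line(s) (total 0); column heights now [7 9 1 0 0 0], max=9
Drop 4: Z rot2 at col 1 lands with bottom-row=8; cleared 0 line(s) (total 0); column heights now [7 10 10 9 0 0], max=10
Drop 5: O rot3 at col 3 lands with bottom-row=9; cleared 0 line(s) (total 0); column heights now [7 10 10 11 11 0], max=11
Drop 6: Z rot3 at col 1 lands with bottom-row=10; cleared 0 line(s) (total 0); column heights now [7 12 13 11 11 0], max=13

Answer: 0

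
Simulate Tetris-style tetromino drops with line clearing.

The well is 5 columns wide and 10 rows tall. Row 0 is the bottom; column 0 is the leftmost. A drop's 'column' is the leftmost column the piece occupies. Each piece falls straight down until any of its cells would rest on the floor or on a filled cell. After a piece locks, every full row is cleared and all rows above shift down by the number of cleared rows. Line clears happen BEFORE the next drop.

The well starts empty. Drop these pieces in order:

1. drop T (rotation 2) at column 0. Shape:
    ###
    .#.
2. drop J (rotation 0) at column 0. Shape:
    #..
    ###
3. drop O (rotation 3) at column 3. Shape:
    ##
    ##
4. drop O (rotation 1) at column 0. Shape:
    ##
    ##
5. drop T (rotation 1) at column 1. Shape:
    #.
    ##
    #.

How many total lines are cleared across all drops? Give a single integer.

Drop 1: T rot2 at col 0 lands with bottom-row=0; cleared 0 line(s) (total 0); column heights now [2 2 2 0 0], max=2
Drop 2: J rot0 at col 0 lands with bottom-row=2; cleared 0 line(s) (total 0); column heights now [4 3 3 0 0], max=4
Drop 3: O rot3 at col 3 lands with bottom-row=0; cleared 1 line(s) (total 1); column heights now [3 2 2 1 1], max=3
Drop 4: O rot1 at col 0 lands with bottom-row=3; cleared 0 line(s) (total 1); column heights now [5 5 2 1 1], max=5
Drop 5: T rot1 at col 1 lands with bottom-row=5; cleared 0 line(s) (total 1); column heights now [5 8 7 1 1], max=8

Answer: 1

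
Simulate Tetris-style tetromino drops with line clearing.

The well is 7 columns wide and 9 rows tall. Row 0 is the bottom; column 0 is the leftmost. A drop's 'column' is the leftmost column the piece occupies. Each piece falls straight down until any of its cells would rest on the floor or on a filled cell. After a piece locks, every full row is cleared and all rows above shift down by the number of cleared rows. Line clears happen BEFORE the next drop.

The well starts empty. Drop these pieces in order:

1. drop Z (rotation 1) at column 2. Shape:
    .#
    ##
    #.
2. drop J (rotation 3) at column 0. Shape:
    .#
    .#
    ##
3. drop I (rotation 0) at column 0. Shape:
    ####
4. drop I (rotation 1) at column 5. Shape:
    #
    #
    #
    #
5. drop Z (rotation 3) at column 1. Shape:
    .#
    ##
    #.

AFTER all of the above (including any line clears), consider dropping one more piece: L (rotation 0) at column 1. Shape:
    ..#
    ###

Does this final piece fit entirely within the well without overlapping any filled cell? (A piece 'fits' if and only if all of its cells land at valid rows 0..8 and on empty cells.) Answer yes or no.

Drop 1: Z rot1 at col 2 lands with bottom-row=0; cleared 0 line(s) (total 0); column heights now [0 0 2 3 0 0 0], max=3
Drop 2: J rot3 at col 0 lands with bottom-row=0; cleared 0 line(s) (total 0); column heights now [1 3 2 3 0 0 0], max=3
Drop 3: I rot0 at col 0 lands with bottom-row=3; cleared 0 line(s) (total 0); column heights now [4 4 4 4 0 0 0], max=4
Drop 4: I rot1 at col 5 lands with bottom-row=0; cleared 0 line(s) (total 0); column heights now [4 4 4 4 0 4 0], max=4
Drop 5: Z rot3 at col 1 lands with bottom-row=4; cleared 0 line(s) (total 0); column heights now [4 6 7 4 0 4 0], max=7
Test piece L rot0 at col 1 (width 3): heights before test = [4 6 7 4 0 4 0]; fits = True

Answer: yes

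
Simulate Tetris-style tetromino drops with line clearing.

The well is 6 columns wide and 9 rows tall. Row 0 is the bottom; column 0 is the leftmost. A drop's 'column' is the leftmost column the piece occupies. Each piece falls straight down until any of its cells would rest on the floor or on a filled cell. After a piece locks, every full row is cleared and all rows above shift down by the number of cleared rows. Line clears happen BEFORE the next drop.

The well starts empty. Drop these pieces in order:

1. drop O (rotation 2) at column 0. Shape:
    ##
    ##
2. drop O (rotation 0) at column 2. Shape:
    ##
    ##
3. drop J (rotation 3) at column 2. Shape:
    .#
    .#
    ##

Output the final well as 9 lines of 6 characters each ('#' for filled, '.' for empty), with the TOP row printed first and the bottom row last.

Drop 1: O rot2 at col 0 lands with bottom-row=0; cleared 0 line(s) (total 0); column heights now [2 2 0 0 0 0], max=2
Drop 2: O rot0 at col 2 lands with bottom-row=0; cleared 0 line(s) (total 0); column heights now [2 2 2 2 0 0], max=2
Drop 3: J rot3 at col 2 lands with bottom-row=2; cleared 0 line(s) (total 0); column heights now [2 2 3 5 0 0], max=5

Answer: ......
......
......
......
...#..
...#..
..##..
####..
####..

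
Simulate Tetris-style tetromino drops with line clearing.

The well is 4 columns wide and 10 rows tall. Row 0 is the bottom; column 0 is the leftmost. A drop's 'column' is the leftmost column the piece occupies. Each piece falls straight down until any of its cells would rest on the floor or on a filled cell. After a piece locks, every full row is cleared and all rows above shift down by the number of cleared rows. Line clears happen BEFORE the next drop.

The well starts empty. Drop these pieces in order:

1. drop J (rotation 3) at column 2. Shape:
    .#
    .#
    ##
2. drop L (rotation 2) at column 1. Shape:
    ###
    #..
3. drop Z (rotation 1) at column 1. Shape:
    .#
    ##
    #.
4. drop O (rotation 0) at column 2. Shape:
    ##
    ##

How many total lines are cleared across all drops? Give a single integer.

Drop 1: J rot3 at col 2 lands with bottom-row=0; cleared 0 line(s) (total 0); column heights now [0 0 1 3], max=3
Drop 2: L rot2 at col 1 lands with bottom-row=2; cleared 0 line(s) (total 0); column heights now [0 4 4 4], max=4
Drop 3: Z rot1 at col 1 lands with bottom-row=4; cleared 0 line(s) (total 0); column heights now [0 6 7 4], max=7
Drop 4: O rot0 at col 2 lands with bottom-row=7; cleared 0 line(s) (total 0); column heights now [0 6 9 9], max=9

Answer: 0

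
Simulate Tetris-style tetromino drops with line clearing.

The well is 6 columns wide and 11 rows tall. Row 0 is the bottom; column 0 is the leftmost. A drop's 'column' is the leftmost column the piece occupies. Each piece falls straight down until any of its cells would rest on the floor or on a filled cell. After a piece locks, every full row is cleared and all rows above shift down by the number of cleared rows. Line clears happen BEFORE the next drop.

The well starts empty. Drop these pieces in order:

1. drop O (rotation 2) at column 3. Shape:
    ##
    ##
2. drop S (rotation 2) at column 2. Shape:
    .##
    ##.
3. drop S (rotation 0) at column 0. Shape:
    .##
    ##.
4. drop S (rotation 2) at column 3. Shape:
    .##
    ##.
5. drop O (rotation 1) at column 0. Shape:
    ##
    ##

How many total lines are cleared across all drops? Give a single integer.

Answer: 0

Derivation:
Drop 1: O rot2 at col 3 lands with bottom-row=0; cleared 0 line(s) (total 0); column heights now [0 0 0 2 2 0], max=2
Drop 2: S rot2 at col 2 lands with bottom-row=2; cleared 0 line(s) (total 0); column heights now [0 0 3 4 4 0], max=4
Drop 3: S rot0 at col 0 lands with bottom-row=2; cleared 0 line(s) (total 0); column heights now [3 4 4 4 4 0], max=4
Drop 4: S rot2 at col 3 lands with bottom-row=4; cleared 0 line(s) (total 0); column heights now [3 4 4 5 6 6], max=6
Drop 5: O rot1 at col 0 lands with bottom-row=4; cleared 0 line(s) (total 0); column heights now [6 6 4 5 6 6], max=6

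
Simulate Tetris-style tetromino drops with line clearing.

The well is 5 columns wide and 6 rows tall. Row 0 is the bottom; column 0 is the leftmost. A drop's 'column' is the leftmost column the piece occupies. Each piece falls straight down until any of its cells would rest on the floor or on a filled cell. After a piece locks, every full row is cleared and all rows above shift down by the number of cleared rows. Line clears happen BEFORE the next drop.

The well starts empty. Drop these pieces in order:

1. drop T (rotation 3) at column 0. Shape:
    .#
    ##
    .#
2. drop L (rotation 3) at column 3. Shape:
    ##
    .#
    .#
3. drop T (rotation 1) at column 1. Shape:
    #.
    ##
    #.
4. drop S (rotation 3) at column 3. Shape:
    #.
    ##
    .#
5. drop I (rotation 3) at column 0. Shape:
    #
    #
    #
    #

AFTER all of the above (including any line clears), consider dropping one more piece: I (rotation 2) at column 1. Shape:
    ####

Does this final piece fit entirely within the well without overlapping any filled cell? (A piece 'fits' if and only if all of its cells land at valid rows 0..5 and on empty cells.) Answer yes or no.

Drop 1: T rot3 at col 0 lands with bottom-row=0; cleared 0 line(s) (total 0); column heights now [2 3 0 0 0], max=3
Drop 2: L rot3 at col 3 lands with bottom-row=0; cleared 0 line(s) (total 0); column heights now [2 3 0 3 3], max=3
Drop 3: T rot1 at col 1 lands with bottom-row=3; cleared 0 line(s) (total 0); column heights now [2 6 5 3 3], max=6
Drop 4: S rot3 at col 3 lands with bottom-row=3; cleared 0 line(s) (total 0); column heights now [2 6 5 6 5], max=6
Drop 5: I rot3 at col 0 lands with bottom-row=2; cleared 1 line(s) (total 1); column heights now [5 5 0 5 4], max=5
Test piece I rot2 at col 1 (width 4): heights before test = [5 5 0 5 4]; fits = True

Answer: yes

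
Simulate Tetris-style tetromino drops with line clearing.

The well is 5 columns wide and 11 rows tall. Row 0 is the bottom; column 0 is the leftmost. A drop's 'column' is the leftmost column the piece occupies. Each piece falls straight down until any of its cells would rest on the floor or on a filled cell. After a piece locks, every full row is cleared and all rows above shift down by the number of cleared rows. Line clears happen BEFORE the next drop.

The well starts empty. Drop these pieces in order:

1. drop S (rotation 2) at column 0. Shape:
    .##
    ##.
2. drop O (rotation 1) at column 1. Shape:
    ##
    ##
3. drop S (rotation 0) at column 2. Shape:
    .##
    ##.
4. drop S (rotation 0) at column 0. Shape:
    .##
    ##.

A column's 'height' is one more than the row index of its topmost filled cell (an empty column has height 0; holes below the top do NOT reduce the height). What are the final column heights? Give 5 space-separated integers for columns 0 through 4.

Answer: 5 6 6 6 6

Derivation:
Drop 1: S rot2 at col 0 lands with bottom-row=0; cleared 0 line(s) (total 0); column heights now [1 2 2 0 0], max=2
Drop 2: O rot1 at col 1 lands with bottom-row=2; cleared 0 line(s) (total 0); column heights now [1 4 4 0 0], max=4
Drop 3: S rot0 at col 2 lands with bottom-row=4; cleared 0 line(s) (total 0); column heights now [1 4 5 6 6], max=6
Drop 4: S rot0 at col 0 lands with bottom-row=4; cleared 0 line(s) (total 0); column heights now [5 6 6 6 6], max=6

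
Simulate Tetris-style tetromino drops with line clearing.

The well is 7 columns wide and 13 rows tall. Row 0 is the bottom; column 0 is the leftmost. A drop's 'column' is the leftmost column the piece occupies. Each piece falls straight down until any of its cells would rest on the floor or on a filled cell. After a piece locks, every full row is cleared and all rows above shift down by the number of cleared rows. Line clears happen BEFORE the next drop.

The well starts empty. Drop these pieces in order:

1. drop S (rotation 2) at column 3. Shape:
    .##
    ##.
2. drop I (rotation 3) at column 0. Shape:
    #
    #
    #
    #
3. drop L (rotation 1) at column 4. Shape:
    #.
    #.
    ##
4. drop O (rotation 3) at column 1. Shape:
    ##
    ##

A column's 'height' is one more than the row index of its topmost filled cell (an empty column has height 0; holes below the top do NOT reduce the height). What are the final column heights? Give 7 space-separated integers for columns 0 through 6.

Drop 1: S rot2 at col 3 lands with bottom-row=0; cleared 0 line(s) (total 0); column heights now [0 0 0 1 2 2 0], max=2
Drop 2: I rot3 at col 0 lands with bottom-row=0; cleared 0 line(s) (total 0); column heights now [4 0 0 1 2 2 0], max=4
Drop 3: L rot1 at col 4 lands with bottom-row=2; cleared 0 line(s) (total 0); column heights now [4 0 0 1 5 3 0], max=5
Drop 4: O rot3 at col 1 lands with bottom-row=0; cleared 0 line(s) (total 0); column heights now [4 2 2 1 5 3 0], max=5

Answer: 4 2 2 1 5 3 0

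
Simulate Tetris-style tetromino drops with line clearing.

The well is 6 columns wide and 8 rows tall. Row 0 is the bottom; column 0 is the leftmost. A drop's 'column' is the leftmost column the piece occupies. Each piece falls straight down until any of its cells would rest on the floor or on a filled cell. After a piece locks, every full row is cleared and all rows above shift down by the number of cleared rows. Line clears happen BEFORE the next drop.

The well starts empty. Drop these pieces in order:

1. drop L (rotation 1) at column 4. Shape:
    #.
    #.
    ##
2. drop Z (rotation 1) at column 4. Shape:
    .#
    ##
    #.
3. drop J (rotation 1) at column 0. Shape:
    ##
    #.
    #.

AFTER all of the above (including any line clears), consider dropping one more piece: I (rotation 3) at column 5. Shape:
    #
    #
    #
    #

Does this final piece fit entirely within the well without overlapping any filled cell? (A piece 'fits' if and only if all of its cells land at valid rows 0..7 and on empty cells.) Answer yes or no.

Answer: no

Derivation:
Drop 1: L rot1 at col 4 lands with bottom-row=0; cleared 0 line(s) (total 0); column heights now [0 0 0 0 3 1], max=3
Drop 2: Z rot1 at col 4 lands with bottom-row=3; cleared 0 line(s) (total 0); column heights now [0 0 0 0 5 6], max=6
Drop 3: J rot1 at col 0 lands with bottom-row=0; cleared 0 line(s) (total 0); column heights now [3 3 0 0 5 6], max=6
Test piece I rot3 at col 5 (width 1): heights before test = [3 3 0 0 5 6]; fits = False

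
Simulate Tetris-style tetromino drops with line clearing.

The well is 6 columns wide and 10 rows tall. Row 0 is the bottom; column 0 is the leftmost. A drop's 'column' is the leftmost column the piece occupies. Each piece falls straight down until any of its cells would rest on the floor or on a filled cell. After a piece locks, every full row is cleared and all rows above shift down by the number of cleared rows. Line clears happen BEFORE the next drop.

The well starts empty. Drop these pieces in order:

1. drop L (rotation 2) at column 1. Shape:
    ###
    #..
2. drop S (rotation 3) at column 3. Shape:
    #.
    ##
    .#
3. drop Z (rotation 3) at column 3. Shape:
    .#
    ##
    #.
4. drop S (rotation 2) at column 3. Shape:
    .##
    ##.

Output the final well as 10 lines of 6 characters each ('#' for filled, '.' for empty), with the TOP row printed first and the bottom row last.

Answer: ......
....##
...##.
....#.
...##.
...#..
...#..
...##.
.####.
.#....

Derivation:
Drop 1: L rot2 at col 1 lands with bottom-row=0; cleared 0 line(s) (total 0); column heights now [0 2 2 2 0 0], max=2
Drop 2: S rot3 at col 3 lands with bottom-row=1; cleared 0 line(s) (total 0); column heights now [0 2 2 4 3 0], max=4
Drop 3: Z rot3 at col 3 lands with bottom-row=4; cleared 0 line(s) (total 0); column heights now [0 2 2 6 7 0], max=7
Drop 4: S rot2 at col 3 lands with bottom-row=7; cleared 0 line(s) (total 0); column heights now [0 2 2 8 9 9], max=9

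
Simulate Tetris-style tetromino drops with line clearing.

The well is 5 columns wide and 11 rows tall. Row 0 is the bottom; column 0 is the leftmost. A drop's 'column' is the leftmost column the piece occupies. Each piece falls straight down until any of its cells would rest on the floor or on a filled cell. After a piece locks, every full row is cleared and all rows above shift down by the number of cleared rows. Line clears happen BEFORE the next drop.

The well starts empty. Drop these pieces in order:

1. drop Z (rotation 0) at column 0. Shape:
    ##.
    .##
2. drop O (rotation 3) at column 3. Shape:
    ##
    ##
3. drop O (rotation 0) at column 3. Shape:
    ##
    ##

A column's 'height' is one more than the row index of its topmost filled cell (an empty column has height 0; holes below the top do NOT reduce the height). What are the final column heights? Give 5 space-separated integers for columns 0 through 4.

Answer: 2 2 1 4 4

Derivation:
Drop 1: Z rot0 at col 0 lands with bottom-row=0; cleared 0 line(s) (total 0); column heights now [2 2 1 0 0], max=2
Drop 2: O rot3 at col 3 lands with bottom-row=0; cleared 0 line(s) (total 0); column heights now [2 2 1 2 2], max=2
Drop 3: O rot0 at col 3 lands with bottom-row=2; cleared 0 line(s) (total 0); column heights now [2 2 1 4 4], max=4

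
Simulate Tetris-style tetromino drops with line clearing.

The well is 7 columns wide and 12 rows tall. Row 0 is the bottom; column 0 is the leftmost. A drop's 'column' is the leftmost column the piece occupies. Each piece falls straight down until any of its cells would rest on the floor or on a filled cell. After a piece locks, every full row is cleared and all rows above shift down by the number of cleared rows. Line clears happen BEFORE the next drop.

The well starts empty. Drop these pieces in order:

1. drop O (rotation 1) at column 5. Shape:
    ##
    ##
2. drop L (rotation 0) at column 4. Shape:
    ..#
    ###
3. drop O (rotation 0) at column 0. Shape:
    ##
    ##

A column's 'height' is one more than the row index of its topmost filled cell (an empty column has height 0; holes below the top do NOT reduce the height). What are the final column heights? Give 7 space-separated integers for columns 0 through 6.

Drop 1: O rot1 at col 5 lands with bottom-row=0; cleared 0 line(s) (total 0); column heights now [0 0 0 0 0 2 2], max=2
Drop 2: L rot0 at col 4 lands with bottom-row=2; cleared 0 line(s) (total 0); column heights now [0 0 0 0 3 3 4], max=4
Drop 3: O rot0 at col 0 lands with bottom-row=0; cleared 0 line(s) (total 0); column heights now [2 2 0 0 3 3 4], max=4

Answer: 2 2 0 0 3 3 4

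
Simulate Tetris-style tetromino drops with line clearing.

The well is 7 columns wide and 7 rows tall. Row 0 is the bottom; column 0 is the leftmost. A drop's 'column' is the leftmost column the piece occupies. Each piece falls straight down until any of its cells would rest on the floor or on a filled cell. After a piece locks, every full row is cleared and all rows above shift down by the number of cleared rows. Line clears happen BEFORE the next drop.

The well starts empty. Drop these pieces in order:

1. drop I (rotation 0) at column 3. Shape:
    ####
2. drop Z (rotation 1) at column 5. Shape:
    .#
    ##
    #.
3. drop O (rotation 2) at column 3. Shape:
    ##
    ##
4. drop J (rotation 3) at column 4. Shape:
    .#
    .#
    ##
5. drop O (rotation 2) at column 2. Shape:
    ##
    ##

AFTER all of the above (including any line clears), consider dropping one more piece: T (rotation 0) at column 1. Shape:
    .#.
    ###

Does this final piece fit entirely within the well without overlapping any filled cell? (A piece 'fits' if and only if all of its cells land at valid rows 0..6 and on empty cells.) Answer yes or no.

Answer: yes

Derivation:
Drop 1: I rot0 at col 3 lands with bottom-row=0; cleared 0 line(s) (total 0); column heights now [0 0 0 1 1 1 1], max=1
Drop 2: Z rot1 at col 5 lands with bottom-row=1; cleared 0 line(s) (total 0); column heights now [0 0 0 1 1 3 4], max=4
Drop 3: O rot2 at col 3 lands with bottom-row=1; cleared 0 line(s) (total 0); column heights now [0 0 0 3 3 3 4], max=4
Drop 4: J rot3 at col 4 lands with bottom-row=3; cleared 0 line(s) (total 0); column heights now [0 0 0 3 4 6 4], max=6
Drop 5: O rot2 at col 2 lands with bottom-row=3; cleared 0 line(s) (total 0); column heights now [0 0 5 5 4 6 4], max=6
Test piece T rot0 at col 1 (width 3): heights before test = [0 0 5 5 4 6 4]; fits = True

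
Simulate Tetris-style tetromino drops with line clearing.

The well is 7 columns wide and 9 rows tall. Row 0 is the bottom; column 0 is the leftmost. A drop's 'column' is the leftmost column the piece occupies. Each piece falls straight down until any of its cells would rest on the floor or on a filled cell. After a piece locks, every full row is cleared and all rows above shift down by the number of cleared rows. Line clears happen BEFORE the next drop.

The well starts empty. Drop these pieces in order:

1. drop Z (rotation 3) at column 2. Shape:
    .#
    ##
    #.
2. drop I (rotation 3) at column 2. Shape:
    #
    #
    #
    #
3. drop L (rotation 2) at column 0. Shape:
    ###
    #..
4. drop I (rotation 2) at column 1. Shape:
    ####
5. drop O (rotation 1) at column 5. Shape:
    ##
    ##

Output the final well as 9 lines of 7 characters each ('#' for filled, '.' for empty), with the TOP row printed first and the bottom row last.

Drop 1: Z rot3 at col 2 lands with bottom-row=0; cleared 0 line(s) (total 0); column heights now [0 0 2 3 0 0 0], max=3
Drop 2: I rot3 at col 2 lands with bottom-row=2; cleared 0 line(s) (total 0); column heights now [0 0 6 3 0 0 0], max=6
Drop 3: L rot2 at col 0 lands with bottom-row=5; cleared 0 line(s) (total 0); column heights now [7 7 7 3 0 0 0], max=7
Drop 4: I rot2 at col 1 lands with bottom-row=7; cleared 0 line(s) (total 0); column heights now [7 8 8 8 8 0 0], max=8
Drop 5: O rot1 at col 5 lands with bottom-row=0; cleared 0 line(s) (total 0); column heights now [7 8 8 8 8 2 2], max=8

Answer: .......
.####..
###....
#.#....
..#....
..#....
..##...
..##.##
..#..##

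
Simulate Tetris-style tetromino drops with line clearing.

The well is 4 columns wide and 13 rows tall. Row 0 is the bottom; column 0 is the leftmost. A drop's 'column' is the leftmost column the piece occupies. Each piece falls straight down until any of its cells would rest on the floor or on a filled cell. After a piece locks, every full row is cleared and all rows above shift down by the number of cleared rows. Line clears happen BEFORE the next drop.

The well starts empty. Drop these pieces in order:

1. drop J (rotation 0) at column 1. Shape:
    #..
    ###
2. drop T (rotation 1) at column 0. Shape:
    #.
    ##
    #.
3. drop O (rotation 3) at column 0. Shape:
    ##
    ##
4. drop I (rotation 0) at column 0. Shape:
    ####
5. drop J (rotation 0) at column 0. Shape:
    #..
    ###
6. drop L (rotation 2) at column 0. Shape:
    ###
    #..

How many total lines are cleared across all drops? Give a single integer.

Answer: 1

Derivation:
Drop 1: J rot0 at col 1 lands with bottom-row=0; cleared 0 line(s) (total 0); column heights now [0 2 1 1], max=2
Drop 2: T rot1 at col 0 lands with bottom-row=1; cleared 0 line(s) (total 0); column heights now [4 3 1 1], max=4
Drop 3: O rot3 at col 0 lands with bottom-row=4; cleared 0 line(s) (total 0); column heights now [6 6 1 1], max=6
Drop 4: I rot0 at col 0 lands with bottom-row=6; cleared 1 line(s) (total 1); column heights now [6 6 1 1], max=6
Drop 5: J rot0 at col 0 lands with bottom-row=6; cleared 0 line(s) (total 1); column heights now [8 7 7 1], max=8
Drop 6: L rot2 at col 0 lands with bottom-row=8; cleared 0 line(s) (total 1); column heights now [10 10 10 1], max=10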